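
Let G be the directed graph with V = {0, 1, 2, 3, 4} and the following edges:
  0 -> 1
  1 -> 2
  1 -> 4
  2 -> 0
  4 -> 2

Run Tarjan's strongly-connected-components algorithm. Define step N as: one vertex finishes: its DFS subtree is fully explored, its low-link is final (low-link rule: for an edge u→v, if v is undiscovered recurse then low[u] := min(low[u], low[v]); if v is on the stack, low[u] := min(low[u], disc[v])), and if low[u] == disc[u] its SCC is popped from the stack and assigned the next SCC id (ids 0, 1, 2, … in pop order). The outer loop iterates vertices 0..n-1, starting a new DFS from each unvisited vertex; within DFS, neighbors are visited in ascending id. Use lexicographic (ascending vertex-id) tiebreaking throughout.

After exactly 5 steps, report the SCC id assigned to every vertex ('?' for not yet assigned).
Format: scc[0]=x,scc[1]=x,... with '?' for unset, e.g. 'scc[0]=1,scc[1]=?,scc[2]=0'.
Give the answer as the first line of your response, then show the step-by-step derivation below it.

scc[0]=0,scc[1]=0,scc[2]=0,scc[3]=1,scc[4]=0

step 1: low=(low[0]=0,low[1]=1,low[2]=0,low[3]=?,low[4]=?); scc=(scc[0]=?,scc[1]=?,scc[2]=?,scc[3]=?,scc[4]=?)
step 2: low=(low[0]=0,low[1]=0,low[2]=0,low[3]=?,low[4]=2); scc=(scc[0]=?,scc[1]=?,scc[2]=?,scc[3]=?,scc[4]=?)
step 3: low=(low[0]=0,low[1]=0,low[2]=0,low[3]=?,low[4]=2); scc=(scc[0]=?,scc[1]=?,scc[2]=?,scc[3]=?,scc[4]=?)
step 4: low=(low[0]=0,low[1]=0,low[2]=0,low[3]=?,low[4]=2); scc=(scc[0]=0,scc[1]=0,scc[2]=0,scc[3]=?,scc[4]=0)
step 5: low=(low[0]=0,low[1]=0,low[2]=0,low[3]=4,low[4]=2); scc=(scc[0]=0,scc[1]=0,scc[2]=0,scc[3]=1,scc[4]=0)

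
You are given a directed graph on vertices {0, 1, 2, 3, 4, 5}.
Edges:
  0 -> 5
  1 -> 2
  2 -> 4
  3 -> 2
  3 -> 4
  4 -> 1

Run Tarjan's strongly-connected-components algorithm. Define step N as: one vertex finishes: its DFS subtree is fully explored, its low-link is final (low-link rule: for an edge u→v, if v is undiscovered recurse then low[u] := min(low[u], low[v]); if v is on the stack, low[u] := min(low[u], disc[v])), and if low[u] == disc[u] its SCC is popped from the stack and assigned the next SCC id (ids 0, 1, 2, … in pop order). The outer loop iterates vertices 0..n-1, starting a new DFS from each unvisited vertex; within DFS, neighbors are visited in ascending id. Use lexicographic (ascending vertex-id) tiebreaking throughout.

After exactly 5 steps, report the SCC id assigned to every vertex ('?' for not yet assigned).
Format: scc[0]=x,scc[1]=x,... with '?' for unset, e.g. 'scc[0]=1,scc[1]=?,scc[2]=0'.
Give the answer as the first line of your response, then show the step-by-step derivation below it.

scc[0]=1,scc[1]=2,scc[2]=2,scc[3]=?,scc[4]=2,scc[5]=0

step 1: low=(low[0]=0,low[1]=?,low[2]=?,low[3]=?,low[4]=?,low[5]=1); scc=(scc[0]=?,scc[1]=?,scc[2]=?,scc[3]=?,scc[4]=?,scc[5]=0)
step 2: low=(low[0]=0,low[1]=?,low[2]=?,low[3]=?,low[4]=?,low[5]=1); scc=(scc[0]=1,scc[1]=?,scc[2]=?,scc[3]=?,scc[4]=?,scc[5]=0)
step 3: low=(low[0]=0,low[1]=2,low[2]=3,low[3]=?,low[4]=2,low[5]=1); scc=(scc[0]=1,scc[1]=?,scc[2]=?,scc[3]=?,scc[4]=?,scc[5]=0)
step 4: low=(low[0]=0,low[1]=2,low[2]=2,low[3]=?,low[4]=2,low[5]=1); scc=(scc[0]=1,scc[1]=?,scc[2]=?,scc[3]=?,scc[4]=?,scc[5]=0)
step 5: low=(low[0]=0,low[1]=2,low[2]=2,low[3]=?,low[4]=2,low[5]=1); scc=(scc[0]=1,scc[1]=2,scc[2]=2,scc[3]=?,scc[4]=2,scc[5]=0)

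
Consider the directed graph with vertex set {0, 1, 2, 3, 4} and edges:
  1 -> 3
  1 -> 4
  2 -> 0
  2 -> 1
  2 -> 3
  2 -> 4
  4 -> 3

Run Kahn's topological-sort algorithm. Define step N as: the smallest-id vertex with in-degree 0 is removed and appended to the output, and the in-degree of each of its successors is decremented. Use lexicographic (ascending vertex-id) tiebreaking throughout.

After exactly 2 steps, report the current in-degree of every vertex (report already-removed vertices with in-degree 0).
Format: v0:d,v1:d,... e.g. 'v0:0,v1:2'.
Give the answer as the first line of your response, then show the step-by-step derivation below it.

v0:0,v1:0,v2:0,v3:2,v4:1

step 1: output 2; order=[2]; indeg=(0,0,0,2,1)
step 2: output 0; order=[2,0]; indeg=(0,0,0,2,1)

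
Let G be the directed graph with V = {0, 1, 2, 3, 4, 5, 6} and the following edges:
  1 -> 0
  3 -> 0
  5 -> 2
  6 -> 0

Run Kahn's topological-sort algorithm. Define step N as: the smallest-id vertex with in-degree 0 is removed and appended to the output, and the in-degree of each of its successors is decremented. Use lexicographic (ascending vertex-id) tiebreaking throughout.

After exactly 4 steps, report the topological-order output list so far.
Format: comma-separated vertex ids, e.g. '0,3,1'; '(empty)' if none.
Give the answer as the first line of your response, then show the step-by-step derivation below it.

1,3,4,5

step 1: output 1; order=[1]; indeg=(2,0,1,0,0,0,0)
step 2: output 3; order=[1,3]; indeg=(1,0,1,0,0,0,0)
step 3: output 4; order=[1,3,4]; indeg=(1,0,1,0,0,0,0)
step 4: output 5; order=[1,3,4,5]; indeg=(1,0,0,0,0,0,0)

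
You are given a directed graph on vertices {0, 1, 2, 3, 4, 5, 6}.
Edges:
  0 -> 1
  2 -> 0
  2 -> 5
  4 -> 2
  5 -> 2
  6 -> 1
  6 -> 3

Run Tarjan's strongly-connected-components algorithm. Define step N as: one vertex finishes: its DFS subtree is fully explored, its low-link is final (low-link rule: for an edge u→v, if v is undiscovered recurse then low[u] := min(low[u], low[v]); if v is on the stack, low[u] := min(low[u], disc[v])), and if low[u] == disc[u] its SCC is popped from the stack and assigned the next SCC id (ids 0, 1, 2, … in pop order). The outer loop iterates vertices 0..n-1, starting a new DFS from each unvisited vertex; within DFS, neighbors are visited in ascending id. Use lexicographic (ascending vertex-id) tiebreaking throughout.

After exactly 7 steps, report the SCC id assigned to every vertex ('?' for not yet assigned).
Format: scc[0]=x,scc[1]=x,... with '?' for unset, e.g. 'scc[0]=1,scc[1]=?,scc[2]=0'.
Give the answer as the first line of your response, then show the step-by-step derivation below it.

scc[0]=1,scc[1]=0,scc[2]=2,scc[3]=3,scc[4]=4,scc[5]=2,scc[6]=5

step 1: low=(low[0]=0,low[1]=1,low[2]=?,low[3]=?,low[4]=?,low[5]=?,low[6]=?); scc=(scc[0]=?,scc[1]=0,scc[2]=?,scc[3]=?,scc[4]=?,scc[5]=?,scc[6]=?)
step 2: low=(low[0]=0,low[1]=1,low[2]=?,low[3]=?,low[4]=?,low[5]=?,low[6]=?); scc=(scc[0]=1,scc[1]=0,scc[2]=?,scc[3]=?,scc[4]=?,scc[5]=?,scc[6]=?)
step 3: low=(low[0]=0,low[1]=1,low[2]=2,low[3]=?,low[4]=?,low[5]=2,low[6]=?); scc=(scc[0]=1,scc[1]=0,scc[2]=?,scc[3]=?,scc[4]=?,scc[5]=?,scc[6]=?)
step 4: low=(low[0]=0,low[1]=1,low[2]=2,low[3]=?,low[4]=?,low[5]=2,low[6]=?); scc=(scc[0]=1,scc[1]=0,scc[2]=2,scc[3]=?,scc[4]=?,scc[5]=2,scc[6]=?)
step 5: low=(low[0]=0,low[1]=1,low[2]=2,low[3]=4,low[4]=?,low[5]=2,low[6]=?); scc=(scc[0]=1,scc[1]=0,scc[2]=2,scc[3]=3,scc[4]=?,scc[5]=2,scc[6]=?)
step 6: low=(low[0]=0,low[1]=1,low[2]=2,low[3]=4,low[4]=5,low[5]=2,low[6]=?); scc=(scc[0]=1,scc[1]=0,scc[2]=2,scc[3]=3,scc[4]=4,scc[5]=2,scc[6]=?)
step 7: low=(low[0]=0,low[1]=1,low[2]=2,low[3]=4,low[4]=5,low[5]=2,low[6]=6); scc=(scc[0]=1,scc[1]=0,scc[2]=2,scc[3]=3,scc[4]=4,scc[5]=2,scc[6]=5)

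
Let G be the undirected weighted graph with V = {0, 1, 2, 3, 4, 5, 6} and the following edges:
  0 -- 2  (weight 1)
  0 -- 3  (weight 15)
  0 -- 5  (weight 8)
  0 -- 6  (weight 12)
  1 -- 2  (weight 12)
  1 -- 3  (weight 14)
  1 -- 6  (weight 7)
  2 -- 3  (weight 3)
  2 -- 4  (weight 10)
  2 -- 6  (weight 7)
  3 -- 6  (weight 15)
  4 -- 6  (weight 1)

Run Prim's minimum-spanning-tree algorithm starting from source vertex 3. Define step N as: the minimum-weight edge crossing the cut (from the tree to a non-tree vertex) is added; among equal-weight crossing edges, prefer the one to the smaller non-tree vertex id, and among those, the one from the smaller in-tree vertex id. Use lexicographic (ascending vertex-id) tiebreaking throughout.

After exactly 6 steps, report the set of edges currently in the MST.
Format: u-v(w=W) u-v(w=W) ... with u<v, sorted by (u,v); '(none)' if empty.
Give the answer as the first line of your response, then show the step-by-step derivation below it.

0-2(w=1) 0-5(w=8) 1-6(w=7) 2-3(w=3) 2-6(w=7) 4-6(w=1)

step 1: add edge 2-3 (w=3); MST = {2-3(w=3)}
step 2: add edge 0-2 (w=1); MST = {0-2(w=1) 2-3(w=3)}
step 3: add edge 2-6 (w=7); MST = {0-2(w=1) 2-3(w=3) 2-6(w=7)}
step 4: add edge 4-6 (w=1); MST = {0-2(w=1) 2-3(w=3) 2-6(w=7) 4-6(w=1)}
step 5: add edge 1-6 (w=7); MST = {0-2(w=1) 1-6(w=7) 2-3(w=3) 2-6(w=7) 4-6(w=1)}
step 6: add edge 0-5 (w=8); MST = {0-2(w=1) 0-5(w=8) 1-6(w=7) 2-3(w=3) 2-6(w=7) 4-6(w=1)}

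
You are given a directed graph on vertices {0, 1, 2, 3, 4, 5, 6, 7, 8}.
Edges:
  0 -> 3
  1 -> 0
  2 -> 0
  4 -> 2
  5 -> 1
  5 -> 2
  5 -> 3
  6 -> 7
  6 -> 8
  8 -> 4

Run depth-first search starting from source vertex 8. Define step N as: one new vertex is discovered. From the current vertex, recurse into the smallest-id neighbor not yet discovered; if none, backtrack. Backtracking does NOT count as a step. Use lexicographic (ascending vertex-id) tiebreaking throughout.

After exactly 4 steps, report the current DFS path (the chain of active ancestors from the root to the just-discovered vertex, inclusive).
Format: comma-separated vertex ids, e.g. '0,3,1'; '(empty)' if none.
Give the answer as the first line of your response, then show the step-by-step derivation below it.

8,4,2,0

step 1: discover 8; path=8; order=8
step 2: discover 4; path=8>4; order=8,4
step 3: discover 2; path=8>4>2; order=8,4,2
step 4: discover 0; path=8>4>2>0; order=8,4,2,0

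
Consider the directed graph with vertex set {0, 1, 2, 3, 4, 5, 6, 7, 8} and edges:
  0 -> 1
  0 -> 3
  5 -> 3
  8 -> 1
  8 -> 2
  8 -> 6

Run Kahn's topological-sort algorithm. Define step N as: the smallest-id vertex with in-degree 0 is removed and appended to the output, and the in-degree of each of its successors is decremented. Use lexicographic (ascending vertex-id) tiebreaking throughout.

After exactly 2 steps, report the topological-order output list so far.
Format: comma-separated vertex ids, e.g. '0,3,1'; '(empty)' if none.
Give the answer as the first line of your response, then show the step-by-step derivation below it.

0,4

step 1: output 0; order=[0]; indeg=(0,1,1,1,0,0,1,0,0)
step 2: output 4; order=[0,4]; indeg=(0,1,1,1,0,0,1,0,0)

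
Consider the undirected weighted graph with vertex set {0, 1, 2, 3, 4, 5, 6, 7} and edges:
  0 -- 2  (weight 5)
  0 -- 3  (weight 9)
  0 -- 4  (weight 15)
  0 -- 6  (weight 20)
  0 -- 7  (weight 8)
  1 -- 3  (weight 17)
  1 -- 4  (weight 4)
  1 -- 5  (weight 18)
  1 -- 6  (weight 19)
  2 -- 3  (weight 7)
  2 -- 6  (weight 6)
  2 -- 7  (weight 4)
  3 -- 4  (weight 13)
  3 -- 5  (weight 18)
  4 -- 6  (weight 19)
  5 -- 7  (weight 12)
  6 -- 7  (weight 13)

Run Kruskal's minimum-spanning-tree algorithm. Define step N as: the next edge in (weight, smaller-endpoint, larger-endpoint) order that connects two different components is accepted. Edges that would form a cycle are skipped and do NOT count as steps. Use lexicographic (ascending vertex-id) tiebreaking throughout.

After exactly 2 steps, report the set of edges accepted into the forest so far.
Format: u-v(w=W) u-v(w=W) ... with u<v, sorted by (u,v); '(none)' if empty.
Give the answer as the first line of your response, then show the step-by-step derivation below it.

1-4(w=4) 2-7(w=4)

step 1: add edge 1-4 (w=4); MST = {1-4(w=4)}
step 2: add edge 2-7 (w=4); MST = {1-4(w=4) 2-7(w=4)}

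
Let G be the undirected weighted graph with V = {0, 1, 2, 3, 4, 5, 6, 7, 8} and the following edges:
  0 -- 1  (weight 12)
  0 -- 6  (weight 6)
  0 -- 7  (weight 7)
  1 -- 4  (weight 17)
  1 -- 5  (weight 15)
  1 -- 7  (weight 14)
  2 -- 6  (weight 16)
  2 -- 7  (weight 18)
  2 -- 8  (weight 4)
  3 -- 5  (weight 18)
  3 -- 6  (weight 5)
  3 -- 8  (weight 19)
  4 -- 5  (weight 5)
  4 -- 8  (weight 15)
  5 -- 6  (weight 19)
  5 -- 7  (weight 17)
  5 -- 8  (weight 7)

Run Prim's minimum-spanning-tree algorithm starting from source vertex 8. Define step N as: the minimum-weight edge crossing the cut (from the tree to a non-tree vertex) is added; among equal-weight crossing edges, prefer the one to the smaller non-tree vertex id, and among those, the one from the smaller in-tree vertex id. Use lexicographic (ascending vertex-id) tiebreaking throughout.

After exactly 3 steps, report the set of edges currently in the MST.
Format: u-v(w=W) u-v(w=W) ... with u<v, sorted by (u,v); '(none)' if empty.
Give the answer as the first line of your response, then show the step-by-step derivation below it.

2-8(w=4) 4-5(w=5) 5-8(w=7)

step 1: add edge 2-8 (w=4); MST = {2-8(w=4)}
step 2: add edge 5-8 (w=7); MST = {2-8(w=4) 5-8(w=7)}
step 3: add edge 4-5 (w=5); MST = {2-8(w=4) 4-5(w=5) 5-8(w=7)}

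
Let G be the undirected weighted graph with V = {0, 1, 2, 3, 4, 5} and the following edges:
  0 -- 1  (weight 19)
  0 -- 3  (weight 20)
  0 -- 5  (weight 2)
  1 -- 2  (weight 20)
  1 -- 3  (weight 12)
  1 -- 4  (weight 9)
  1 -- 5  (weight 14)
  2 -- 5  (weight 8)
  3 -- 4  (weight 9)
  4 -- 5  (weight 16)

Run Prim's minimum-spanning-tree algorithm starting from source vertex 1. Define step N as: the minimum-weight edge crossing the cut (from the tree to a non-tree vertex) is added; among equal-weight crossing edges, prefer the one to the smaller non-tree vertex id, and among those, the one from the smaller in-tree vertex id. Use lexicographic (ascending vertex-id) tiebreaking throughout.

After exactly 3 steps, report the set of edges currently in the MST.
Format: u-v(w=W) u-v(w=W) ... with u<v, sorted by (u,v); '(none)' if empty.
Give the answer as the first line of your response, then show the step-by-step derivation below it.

1-4(w=9) 1-5(w=14) 3-4(w=9)

step 1: add edge 1-4 (w=9); MST = {1-4(w=9)}
step 2: add edge 3-4 (w=9); MST = {1-4(w=9) 3-4(w=9)}
step 3: add edge 1-5 (w=14); MST = {1-4(w=9) 1-5(w=14) 3-4(w=9)}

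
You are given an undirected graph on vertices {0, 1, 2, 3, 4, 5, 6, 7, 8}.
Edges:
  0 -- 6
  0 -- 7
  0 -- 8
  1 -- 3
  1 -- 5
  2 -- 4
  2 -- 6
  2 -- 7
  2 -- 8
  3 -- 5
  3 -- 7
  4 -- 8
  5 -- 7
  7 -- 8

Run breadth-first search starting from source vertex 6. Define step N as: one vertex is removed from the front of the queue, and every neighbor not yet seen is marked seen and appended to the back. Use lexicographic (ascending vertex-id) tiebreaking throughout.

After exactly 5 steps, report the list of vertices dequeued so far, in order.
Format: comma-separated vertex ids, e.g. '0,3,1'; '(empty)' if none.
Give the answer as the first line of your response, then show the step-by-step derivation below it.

6,0,2,7,8

step 1: dequeue 6; queue=[0,2]; order=6
step 2: dequeue 0; queue=[2,7,8]; order=6,0
step 3: dequeue 2; queue=[7,8,4]; order=6,0,2
step 4: dequeue 7; queue=[8,4,3,5]; order=6,0,2,7
step 5: dequeue 8; queue=[4,3,5]; order=6,0,2,7,8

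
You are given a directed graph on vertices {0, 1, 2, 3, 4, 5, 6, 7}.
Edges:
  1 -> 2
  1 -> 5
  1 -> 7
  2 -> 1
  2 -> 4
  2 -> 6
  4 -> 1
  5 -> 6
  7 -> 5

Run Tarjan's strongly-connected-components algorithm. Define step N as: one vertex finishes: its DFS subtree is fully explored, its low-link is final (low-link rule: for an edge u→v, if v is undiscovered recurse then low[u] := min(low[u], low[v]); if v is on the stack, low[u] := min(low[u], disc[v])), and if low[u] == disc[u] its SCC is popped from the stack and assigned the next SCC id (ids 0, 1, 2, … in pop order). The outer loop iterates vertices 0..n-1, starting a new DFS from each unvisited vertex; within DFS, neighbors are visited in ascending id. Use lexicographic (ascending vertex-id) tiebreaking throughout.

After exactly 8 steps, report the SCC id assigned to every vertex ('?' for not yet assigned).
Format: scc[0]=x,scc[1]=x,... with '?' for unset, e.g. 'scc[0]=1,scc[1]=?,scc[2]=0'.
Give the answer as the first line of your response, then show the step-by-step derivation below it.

scc[0]=0,scc[1]=4,scc[2]=4,scc[3]=5,scc[4]=4,scc[5]=2,scc[6]=1,scc[7]=3

step 1: low=(low[0]=0,low[1]=?,low[2]=?,low[3]=?,low[4]=?,low[5]=?,low[6]=?,low[7]=?); scc=(scc[0]=0,scc[1]=?,scc[2]=?,scc[3]=?,scc[4]=?,scc[5]=?,scc[6]=?,scc[7]=?)
step 2: low=(low[0]=0,low[1]=1,low[2]=1,low[3]=?,low[4]=1,low[5]=?,low[6]=?,low[7]=?); scc=(scc[0]=0,scc[1]=?,scc[2]=?,scc[3]=?,scc[4]=?,scc[5]=?,scc[6]=?,scc[7]=?)
step 3: low=(low[0]=0,low[1]=1,low[2]=1,low[3]=?,low[4]=1,low[5]=?,low[6]=4,low[7]=?); scc=(scc[0]=0,scc[1]=?,scc[2]=?,scc[3]=?,scc[4]=?,scc[5]=?,scc[6]=1,scc[7]=?)
step 4: low=(low[0]=0,low[1]=1,low[2]=1,low[3]=?,low[4]=1,low[5]=?,low[6]=4,low[7]=?); scc=(scc[0]=0,scc[1]=?,scc[2]=?,scc[3]=?,scc[4]=?,scc[5]=?,scc[6]=1,scc[7]=?)
step 5: low=(low[0]=0,low[1]=1,low[2]=1,low[3]=?,low[4]=1,low[5]=5,low[6]=4,low[7]=?); scc=(scc[0]=0,scc[1]=?,scc[2]=?,scc[3]=?,scc[4]=?,scc[5]=2,scc[6]=1,scc[7]=?)
step 6: low=(low[0]=0,low[1]=1,low[2]=1,low[3]=?,low[4]=1,low[5]=5,low[6]=4,low[7]=6); scc=(scc[0]=0,scc[1]=?,scc[2]=?,scc[3]=?,scc[4]=?,scc[5]=2,scc[6]=1,scc[7]=3)
step 7: low=(low[0]=0,low[1]=1,low[2]=1,low[3]=?,low[4]=1,low[5]=5,low[6]=4,low[7]=6); scc=(scc[0]=0,scc[1]=4,scc[2]=4,scc[3]=?,scc[4]=4,scc[5]=2,scc[6]=1,scc[7]=3)
step 8: low=(low[0]=0,low[1]=1,low[2]=1,low[3]=7,low[4]=1,low[5]=5,low[6]=4,low[7]=6); scc=(scc[0]=0,scc[1]=4,scc[2]=4,scc[3]=5,scc[4]=4,scc[5]=2,scc[6]=1,scc[7]=3)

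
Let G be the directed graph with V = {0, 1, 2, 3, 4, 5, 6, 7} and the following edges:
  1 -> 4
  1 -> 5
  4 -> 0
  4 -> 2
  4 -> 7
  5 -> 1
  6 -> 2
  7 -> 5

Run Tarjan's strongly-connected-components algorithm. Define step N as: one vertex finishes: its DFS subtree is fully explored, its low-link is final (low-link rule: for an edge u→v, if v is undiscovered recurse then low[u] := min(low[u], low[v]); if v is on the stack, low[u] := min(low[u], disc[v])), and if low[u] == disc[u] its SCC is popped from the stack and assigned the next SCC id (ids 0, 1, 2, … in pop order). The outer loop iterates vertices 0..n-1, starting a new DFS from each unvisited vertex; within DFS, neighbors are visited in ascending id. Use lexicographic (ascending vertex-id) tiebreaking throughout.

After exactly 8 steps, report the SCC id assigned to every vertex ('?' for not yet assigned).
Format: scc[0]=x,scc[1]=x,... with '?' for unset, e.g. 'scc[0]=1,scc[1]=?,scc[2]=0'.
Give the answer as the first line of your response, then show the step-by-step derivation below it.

scc[0]=0,scc[1]=2,scc[2]=1,scc[3]=3,scc[4]=2,scc[5]=2,scc[6]=4,scc[7]=2

step 1: low=(low[0]=0,low[1]=?,low[2]=?,low[3]=?,low[4]=?,low[5]=?,low[6]=?,low[7]=?); scc=(scc[0]=0,scc[1]=?,scc[2]=?,scc[3]=?,scc[4]=?,scc[5]=?,scc[6]=?,scc[7]=?)
step 2: low=(low[0]=0,low[1]=1,low[2]=3,low[3]=?,low[4]=2,low[5]=?,low[6]=?,low[7]=?); scc=(scc[0]=0,scc[1]=?,scc[2]=1,scc[3]=?,scc[4]=?,scc[5]=?,scc[6]=?,scc[7]=?)
step 3: low=(low[0]=0,low[1]=1,low[2]=3,low[3]=?,low[4]=2,low[5]=1,low[6]=?,low[7]=4); scc=(scc[0]=0,scc[1]=?,scc[2]=1,scc[3]=?,scc[4]=?,scc[5]=?,scc[6]=?,scc[7]=?)
step 4: low=(low[0]=0,low[1]=1,low[2]=3,low[3]=?,low[4]=2,low[5]=1,low[6]=?,low[7]=1); scc=(scc[0]=0,scc[1]=?,scc[2]=1,scc[3]=?,scc[4]=?,scc[5]=?,scc[6]=?,scc[7]=?)
step 5: low=(low[0]=0,low[1]=1,low[2]=3,low[3]=?,low[4]=1,low[5]=1,low[6]=?,low[7]=1); scc=(scc[0]=0,scc[1]=?,scc[2]=1,scc[3]=?,scc[4]=?,scc[5]=?,scc[6]=?,scc[7]=?)
step 6: low=(low[0]=0,low[1]=1,low[2]=3,low[3]=?,low[4]=1,low[5]=1,low[6]=?,low[7]=1); scc=(scc[0]=0,scc[1]=2,scc[2]=1,scc[3]=?,scc[4]=2,scc[5]=2,scc[6]=?,scc[7]=2)
step 7: low=(low[0]=0,low[1]=1,low[2]=3,low[3]=6,low[4]=1,low[5]=1,low[6]=?,low[7]=1); scc=(scc[0]=0,scc[1]=2,scc[2]=1,scc[3]=3,scc[4]=2,scc[5]=2,scc[6]=?,scc[7]=2)
step 8: low=(low[0]=0,low[1]=1,low[2]=3,low[3]=6,low[4]=1,low[5]=1,low[6]=7,low[7]=1); scc=(scc[0]=0,scc[1]=2,scc[2]=1,scc[3]=3,scc[4]=2,scc[5]=2,scc[6]=4,scc[7]=2)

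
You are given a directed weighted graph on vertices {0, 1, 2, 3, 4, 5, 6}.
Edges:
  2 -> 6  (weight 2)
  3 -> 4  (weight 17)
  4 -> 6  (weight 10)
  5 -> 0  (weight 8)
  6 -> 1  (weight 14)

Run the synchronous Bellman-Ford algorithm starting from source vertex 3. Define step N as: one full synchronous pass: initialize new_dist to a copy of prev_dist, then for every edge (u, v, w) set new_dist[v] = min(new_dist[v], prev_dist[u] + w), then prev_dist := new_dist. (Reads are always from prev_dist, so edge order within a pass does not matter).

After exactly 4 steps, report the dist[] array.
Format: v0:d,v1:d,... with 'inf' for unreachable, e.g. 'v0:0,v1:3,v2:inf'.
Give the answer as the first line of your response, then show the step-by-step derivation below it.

v0:inf,v1:41,v2:inf,v3:0,v4:17,v5:inf,v6:27

step 1: dist = v0:inf,v1:inf,v2:inf,v3:0,v4:17,v5:inf,v6:inf
step 2: dist = v0:inf,v1:inf,v2:inf,v3:0,v4:17,v5:inf,v6:27
step 3: dist = v0:inf,v1:41,v2:inf,v3:0,v4:17,v5:inf,v6:27
step 4: dist = v0:inf,v1:41,v2:inf,v3:0,v4:17,v5:inf,v6:27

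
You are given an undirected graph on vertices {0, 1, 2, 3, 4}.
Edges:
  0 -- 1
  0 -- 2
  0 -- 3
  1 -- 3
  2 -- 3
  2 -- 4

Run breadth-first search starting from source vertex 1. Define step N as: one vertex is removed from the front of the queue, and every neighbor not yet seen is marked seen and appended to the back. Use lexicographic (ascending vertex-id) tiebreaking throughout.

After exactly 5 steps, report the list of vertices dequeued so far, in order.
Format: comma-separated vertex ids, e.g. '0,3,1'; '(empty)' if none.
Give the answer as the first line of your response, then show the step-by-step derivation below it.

1,0,3,2,4

step 1: dequeue 1; queue=[0,3]; order=1
step 2: dequeue 0; queue=[3,2]; order=1,0
step 3: dequeue 3; queue=[2]; order=1,0,3
step 4: dequeue 2; queue=[4]; order=1,0,3,2
step 5: dequeue 4; queue=[(empty)]; order=1,0,3,2,4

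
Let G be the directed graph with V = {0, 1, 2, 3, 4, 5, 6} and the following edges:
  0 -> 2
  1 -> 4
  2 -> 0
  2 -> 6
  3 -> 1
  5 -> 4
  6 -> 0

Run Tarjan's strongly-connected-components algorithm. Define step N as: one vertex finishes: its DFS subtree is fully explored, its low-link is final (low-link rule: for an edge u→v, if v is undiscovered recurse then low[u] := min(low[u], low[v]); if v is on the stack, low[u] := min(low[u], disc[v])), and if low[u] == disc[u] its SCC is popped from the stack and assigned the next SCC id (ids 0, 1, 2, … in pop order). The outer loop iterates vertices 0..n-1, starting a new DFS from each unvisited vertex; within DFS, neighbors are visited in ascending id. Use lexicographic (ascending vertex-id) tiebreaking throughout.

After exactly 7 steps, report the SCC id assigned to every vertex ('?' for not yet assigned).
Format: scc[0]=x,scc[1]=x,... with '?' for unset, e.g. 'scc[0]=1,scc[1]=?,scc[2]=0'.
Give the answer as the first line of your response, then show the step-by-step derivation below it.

scc[0]=0,scc[1]=2,scc[2]=0,scc[3]=3,scc[4]=1,scc[5]=4,scc[6]=0

step 1: low=(low[0]=0,low[1]=?,low[2]=0,low[3]=?,low[4]=?,low[5]=?,low[6]=0); scc=(scc[0]=?,scc[1]=?,scc[2]=?,scc[3]=?,scc[4]=?,scc[5]=?,scc[6]=?)
step 2: low=(low[0]=0,low[1]=?,low[2]=0,low[3]=?,low[4]=?,low[5]=?,low[6]=0); scc=(scc[0]=?,scc[1]=?,scc[2]=?,scc[3]=?,scc[4]=?,scc[5]=?,scc[6]=?)
step 3: low=(low[0]=0,low[1]=?,low[2]=0,low[3]=?,low[4]=?,low[5]=?,low[6]=0); scc=(scc[0]=0,scc[1]=?,scc[2]=0,scc[3]=?,scc[4]=?,scc[5]=?,scc[6]=0)
step 4: low=(low[0]=0,low[1]=3,low[2]=0,low[3]=?,low[4]=4,low[5]=?,low[6]=0); scc=(scc[0]=0,scc[1]=?,scc[2]=0,scc[3]=?,scc[4]=1,scc[5]=?,scc[6]=0)
step 5: low=(low[0]=0,low[1]=3,low[2]=0,low[3]=?,low[4]=4,low[5]=?,low[6]=0); scc=(scc[0]=0,scc[1]=2,scc[2]=0,scc[3]=?,scc[4]=1,scc[5]=?,scc[6]=0)
step 6: low=(low[0]=0,low[1]=3,low[2]=0,low[3]=5,low[4]=4,low[5]=?,low[6]=0); scc=(scc[0]=0,scc[1]=2,scc[2]=0,scc[3]=3,scc[4]=1,scc[5]=?,scc[6]=0)
step 7: low=(low[0]=0,low[1]=3,low[2]=0,low[3]=5,low[4]=4,low[5]=6,low[6]=0); scc=(scc[0]=0,scc[1]=2,scc[2]=0,scc[3]=3,scc[4]=1,scc[5]=4,scc[6]=0)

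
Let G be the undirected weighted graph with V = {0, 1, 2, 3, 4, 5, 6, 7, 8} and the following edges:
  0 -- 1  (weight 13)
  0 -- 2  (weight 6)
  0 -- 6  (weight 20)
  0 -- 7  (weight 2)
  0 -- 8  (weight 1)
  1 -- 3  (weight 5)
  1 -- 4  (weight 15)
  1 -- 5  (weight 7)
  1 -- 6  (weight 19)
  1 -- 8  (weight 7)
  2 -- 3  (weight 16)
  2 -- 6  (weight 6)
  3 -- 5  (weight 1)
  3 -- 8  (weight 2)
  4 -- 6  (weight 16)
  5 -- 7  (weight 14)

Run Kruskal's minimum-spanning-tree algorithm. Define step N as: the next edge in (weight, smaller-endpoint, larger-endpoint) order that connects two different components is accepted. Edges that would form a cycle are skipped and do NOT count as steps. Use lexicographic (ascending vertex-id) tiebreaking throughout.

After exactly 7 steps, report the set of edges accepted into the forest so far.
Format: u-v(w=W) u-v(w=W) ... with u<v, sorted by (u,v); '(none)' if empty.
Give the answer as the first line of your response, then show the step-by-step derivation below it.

0-2(w=6) 0-7(w=2) 0-8(w=1) 1-3(w=5) 2-6(w=6) 3-5(w=1) 3-8(w=2)

step 1: add edge 0-8 (w=1); MST = {0-8(w=1)}
step 2: add edge 3-5 (w=1); MST = {0-8(w=1) 3-5(w=1)}
step 3: add edge 0-7 (w=2); MST = {0-7(w=2) 0-8(w=1) 3-5(w=1)}
step 4: add edge 3-8 (w=2); MST = {0-7(w=2) 0-8(w=1) 3-5(w=1) 3-8(w=2)}
step 5: add edge 1-3 (w=5); MST = {0-7(w=2) 0-8(w=1) 1-3(w=5) 3-5(w=1) 3-8(w=2)}
step 6: add edge 0-2 (w=6); MST = {0-2(w=6) 0-7(w=2) 0-8(w=1) 1-3(w=5) 3-5(w=1) 3-8(w=2)}
step 7: add edge 2-6 (w=6); MST = {0-2(w=6) 0-7(w=2) 0-8(w=1) 1-3(w=5) 2-6(w=6) 3-5(w=1) 3-8(w=2)}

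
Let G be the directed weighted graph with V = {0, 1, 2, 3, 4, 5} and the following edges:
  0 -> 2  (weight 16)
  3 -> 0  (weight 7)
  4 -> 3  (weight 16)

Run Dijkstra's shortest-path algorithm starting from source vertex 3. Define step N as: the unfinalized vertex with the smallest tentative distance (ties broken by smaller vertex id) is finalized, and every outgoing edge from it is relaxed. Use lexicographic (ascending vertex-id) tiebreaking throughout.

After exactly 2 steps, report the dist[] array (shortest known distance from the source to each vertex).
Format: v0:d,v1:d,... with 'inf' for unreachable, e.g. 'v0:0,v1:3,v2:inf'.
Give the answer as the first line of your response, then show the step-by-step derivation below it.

v0:7,v1:inf,v2:23,v3:0,v4:inf,v5:inf

step 1: dist = v0:7,v1:inf,v2:inf,v3:0,v4:inf,v5:inf
step 2: dist = v0:7,v1:inf,v2:23,v3:0,v4:inf,v5:inf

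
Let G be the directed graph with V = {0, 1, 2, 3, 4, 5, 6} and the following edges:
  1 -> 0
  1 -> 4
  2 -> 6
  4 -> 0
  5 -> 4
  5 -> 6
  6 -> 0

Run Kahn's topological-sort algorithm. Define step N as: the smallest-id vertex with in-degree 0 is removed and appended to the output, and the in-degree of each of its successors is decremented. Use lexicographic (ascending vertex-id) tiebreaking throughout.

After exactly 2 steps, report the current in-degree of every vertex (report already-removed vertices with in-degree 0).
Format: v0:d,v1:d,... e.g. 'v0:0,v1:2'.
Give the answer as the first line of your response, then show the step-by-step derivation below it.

v0:2,v1:0,v2:0,v3:0,v4:1,v5:0,v6:1

step 1: output 1; order=[1]; indeg=(2,0,0,0,1,0,2)
step 2: output 2; order=[1,2]; indeg=(2,0,0,0,1,0,1)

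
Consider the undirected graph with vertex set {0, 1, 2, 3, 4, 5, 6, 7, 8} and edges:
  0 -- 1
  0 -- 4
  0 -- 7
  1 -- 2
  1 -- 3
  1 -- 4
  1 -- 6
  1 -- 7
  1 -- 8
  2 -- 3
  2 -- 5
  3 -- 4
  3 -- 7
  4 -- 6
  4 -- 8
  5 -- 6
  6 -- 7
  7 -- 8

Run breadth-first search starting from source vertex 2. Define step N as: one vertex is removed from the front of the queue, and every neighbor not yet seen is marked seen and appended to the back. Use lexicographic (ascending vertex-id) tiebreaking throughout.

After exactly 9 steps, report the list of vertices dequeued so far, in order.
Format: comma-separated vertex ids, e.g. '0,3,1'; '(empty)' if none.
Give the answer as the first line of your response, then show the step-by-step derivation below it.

2,1,3,5,0,4,6,7,8

step 1: dequeue 2; queue=[1,3,5]; order=2
step 2: dequeue 1; queue=[3,5,0,4,6,7,8]; order=2,1
step 3: dequeue 3; queue=[5,0,4,6,7,8]; order=2,1,3
step 4: dequeue 5; queue=[0,4,6,7,8]; order=2,1,3,5
step 5: dequeue 0; queue=[4,6,7,8]; order=2,1,3,5,0
step 6: dequeue 4; queue=[6,7,8]; order=2,1,3,5,0,4
step 7: dequeue 6; queue=[7,8]; order=2,1,3,5,0,4,6
step 8: dequeue 7; queue=[8]; order=2,1,3,5,0,4,6,7
step 9: dequeue 8; queue=[(empty)]; order=2,1,3,5,0,4,6,7,8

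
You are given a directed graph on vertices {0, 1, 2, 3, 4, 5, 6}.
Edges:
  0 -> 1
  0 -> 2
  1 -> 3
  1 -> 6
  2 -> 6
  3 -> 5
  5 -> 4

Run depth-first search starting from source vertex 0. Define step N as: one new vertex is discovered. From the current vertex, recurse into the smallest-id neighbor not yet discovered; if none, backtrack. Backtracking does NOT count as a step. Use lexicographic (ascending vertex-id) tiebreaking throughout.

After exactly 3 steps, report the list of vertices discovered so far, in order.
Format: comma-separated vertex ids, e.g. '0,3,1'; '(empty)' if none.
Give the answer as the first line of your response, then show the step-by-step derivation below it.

0,1,3

step 1: discover 0; path=0; order=0
step 2: discover 1; path=0>1; order=0,1
step 3: discover 3; path=0>1>3; order=0,1,3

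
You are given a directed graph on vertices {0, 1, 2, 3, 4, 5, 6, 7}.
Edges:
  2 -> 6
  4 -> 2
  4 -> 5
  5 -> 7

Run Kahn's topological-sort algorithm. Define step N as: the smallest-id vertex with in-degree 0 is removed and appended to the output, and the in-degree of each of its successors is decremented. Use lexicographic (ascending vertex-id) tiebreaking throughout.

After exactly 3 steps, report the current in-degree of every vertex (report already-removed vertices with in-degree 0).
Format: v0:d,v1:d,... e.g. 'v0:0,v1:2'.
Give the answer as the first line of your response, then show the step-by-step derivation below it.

v0:0,v1:0,v2:1,v3:0,v4:0,v5:1,v6:1,v7:1

step 1: output 0; order=[0]; indeg=(0,0,1,0,0,1,1,1)
step 2: output 1; order=[0,1]; indeg=(0,0,1,0,0,1,1,1)
step 3: output 3; order=[0,1,3]; indeg=(0,0,1,0,0,1,1,1)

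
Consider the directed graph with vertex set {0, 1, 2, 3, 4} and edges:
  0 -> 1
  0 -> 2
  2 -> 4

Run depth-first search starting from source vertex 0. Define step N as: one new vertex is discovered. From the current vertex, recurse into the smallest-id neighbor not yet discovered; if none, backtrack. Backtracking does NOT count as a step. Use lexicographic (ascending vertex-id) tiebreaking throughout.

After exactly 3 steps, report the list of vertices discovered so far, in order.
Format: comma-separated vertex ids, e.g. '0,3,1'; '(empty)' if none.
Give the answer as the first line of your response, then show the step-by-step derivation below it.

0,1,2

step 1: discover 0; path=0; order=0
step 2: discover 1; path=0>1; order=0,1
step 3: discover 2; path=0>2; order=0,1,2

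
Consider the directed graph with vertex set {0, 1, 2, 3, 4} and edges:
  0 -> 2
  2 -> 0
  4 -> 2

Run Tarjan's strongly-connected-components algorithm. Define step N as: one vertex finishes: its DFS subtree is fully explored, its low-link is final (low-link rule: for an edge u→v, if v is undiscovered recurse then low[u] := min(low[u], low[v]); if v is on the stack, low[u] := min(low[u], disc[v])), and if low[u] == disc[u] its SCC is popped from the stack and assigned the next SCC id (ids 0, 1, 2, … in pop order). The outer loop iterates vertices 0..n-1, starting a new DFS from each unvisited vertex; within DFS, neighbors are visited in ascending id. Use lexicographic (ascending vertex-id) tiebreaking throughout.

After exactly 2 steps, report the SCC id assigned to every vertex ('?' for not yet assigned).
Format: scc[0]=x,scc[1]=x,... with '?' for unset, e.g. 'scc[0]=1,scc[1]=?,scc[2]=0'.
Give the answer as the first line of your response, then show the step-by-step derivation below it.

scc[0]=0,scc[1]=?,scc[2]=0,scc[3]=?,scc[4]=?

step 1: low=(low[0]=0,low[1]=?,low[2]=0,low[3]=?,low[4]=?); scc=(scc[0]=?,scc[1]=?,scc[2]=?,scc[3]=?,scc[4]=?)
step 2: low=(low[0]=0,low[1]=?,low[2]=0,low[3]=?,low[4]=?); scc=(scc[0]=0,scc[1]=?,scc[2]=0,scc[3]=?,scc[4]=?)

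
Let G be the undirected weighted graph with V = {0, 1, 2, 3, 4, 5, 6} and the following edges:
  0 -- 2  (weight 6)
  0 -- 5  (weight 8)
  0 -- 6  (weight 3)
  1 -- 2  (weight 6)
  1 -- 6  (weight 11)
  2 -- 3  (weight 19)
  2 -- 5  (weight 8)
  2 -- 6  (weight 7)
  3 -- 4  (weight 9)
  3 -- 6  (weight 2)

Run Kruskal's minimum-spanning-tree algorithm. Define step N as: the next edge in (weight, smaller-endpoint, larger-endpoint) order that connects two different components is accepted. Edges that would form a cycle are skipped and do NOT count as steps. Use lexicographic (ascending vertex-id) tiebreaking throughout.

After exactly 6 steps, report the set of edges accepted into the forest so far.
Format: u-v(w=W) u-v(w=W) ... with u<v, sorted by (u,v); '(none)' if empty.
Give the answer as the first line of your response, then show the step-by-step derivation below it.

0-2(w=6) 0-5(w=8) 0-6(w=3) 1-2(w=6) 3-4(w=9) 3-6(w=2)

step 1: add edge 3-6 (w=2); MST = {3-6(w=2)}
step 2: add edge 0-6 (w=3); MST = {0-6(w=3) 3-6(w=2)}
step 3: add edge 0-2 (w=6); MST = {0-2(w=6) 0-6(w=3) 3-6(w=2)}
step 4: add edge 1-2 (w=6); MST = {0-2(w=6) 0-6(w=3) 1-2(w=6) 3-6(w=2)}
step 5: add edge 0-5 (w=8); MST = {0-2(w=6) 0-5(w=8) 0-6(w=3) 1-2(w=6) 3-6(w=2)}
step 6: add edge 3-4 (w=9); MST = {0-2(w=6) 0-5(w=8) 0-6(w=3) 1-2(w=6) 3-4(w=9) 3-6(w=2)}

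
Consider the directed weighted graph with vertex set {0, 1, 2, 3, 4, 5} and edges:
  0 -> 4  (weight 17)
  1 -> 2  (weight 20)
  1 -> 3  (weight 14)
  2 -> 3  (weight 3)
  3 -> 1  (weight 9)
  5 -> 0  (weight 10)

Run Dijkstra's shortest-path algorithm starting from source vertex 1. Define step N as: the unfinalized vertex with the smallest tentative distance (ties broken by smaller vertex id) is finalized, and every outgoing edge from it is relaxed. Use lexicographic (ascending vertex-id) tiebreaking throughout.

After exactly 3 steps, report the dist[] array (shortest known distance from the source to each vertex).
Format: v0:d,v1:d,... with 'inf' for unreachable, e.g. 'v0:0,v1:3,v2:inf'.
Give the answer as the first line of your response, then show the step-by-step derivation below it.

v0:inf,v1:0,v2:20,v3:14,v4:inf,v5:inf

step 1: dist = v0:inf,v1:0,v2:20,v3:14,v4:inf,v5:inf
step 2: dist = v0:inf,v1:0,v2:20,v3:14,v4:inf,v5:inf
step 3: dist = v0:inf,v1:0,v2:20,v3:14,v4:inf,v5:inf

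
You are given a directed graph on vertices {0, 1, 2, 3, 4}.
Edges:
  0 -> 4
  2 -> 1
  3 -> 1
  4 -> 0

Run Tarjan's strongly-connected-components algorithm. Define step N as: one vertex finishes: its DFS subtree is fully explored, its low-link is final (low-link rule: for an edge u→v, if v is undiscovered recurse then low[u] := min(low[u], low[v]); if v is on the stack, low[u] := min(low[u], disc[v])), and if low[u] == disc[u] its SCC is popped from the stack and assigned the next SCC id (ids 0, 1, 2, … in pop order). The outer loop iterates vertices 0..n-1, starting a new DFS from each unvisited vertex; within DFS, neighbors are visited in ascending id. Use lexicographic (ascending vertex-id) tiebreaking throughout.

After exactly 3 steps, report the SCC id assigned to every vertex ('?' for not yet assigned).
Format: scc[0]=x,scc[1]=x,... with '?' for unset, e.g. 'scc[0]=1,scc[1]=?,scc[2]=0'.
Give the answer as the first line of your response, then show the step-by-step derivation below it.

scc[0]=0,scc[1]=1,scc[2]=?,scc[3]=?,scc[4]=0

step 1: low=(low[0]=0,low[1]=?,low[2]=?,low[3]=?,low[4]=0); scc=(scc[0]=?,scc[1]=?,scc[2]=?,scc[3]=?,scc[4]=?)
step 2: low=(low[0]=0,low[1]=?,low[2]=?,low[3]=?,low[4]=0); scc=(scc[0]=0,scc[1]=?,scc[2]=?,scc[3]=?,scc[4]=0)
step 3: low=(low[0]=0,low[1]=2,low[2]=?,low[3]=?,low[4]=0); scc=(scc[0]=0,scc[1]=1,scc[2]=?,scc[3]=?,scc[4]=0)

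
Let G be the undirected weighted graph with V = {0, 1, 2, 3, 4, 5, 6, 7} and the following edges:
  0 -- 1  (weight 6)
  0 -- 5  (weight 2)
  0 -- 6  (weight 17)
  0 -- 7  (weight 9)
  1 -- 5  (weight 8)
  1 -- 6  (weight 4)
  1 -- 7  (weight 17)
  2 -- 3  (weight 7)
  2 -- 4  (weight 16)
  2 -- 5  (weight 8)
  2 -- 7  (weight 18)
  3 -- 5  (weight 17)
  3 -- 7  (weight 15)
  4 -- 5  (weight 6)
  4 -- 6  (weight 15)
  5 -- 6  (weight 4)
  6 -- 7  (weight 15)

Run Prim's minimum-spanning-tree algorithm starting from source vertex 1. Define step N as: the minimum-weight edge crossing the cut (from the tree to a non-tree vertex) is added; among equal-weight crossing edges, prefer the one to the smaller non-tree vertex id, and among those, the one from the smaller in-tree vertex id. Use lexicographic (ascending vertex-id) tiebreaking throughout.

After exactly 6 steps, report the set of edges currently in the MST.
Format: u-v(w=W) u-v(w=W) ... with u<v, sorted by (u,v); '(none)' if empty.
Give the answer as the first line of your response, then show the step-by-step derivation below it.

0-5(w=2) 1-6(w=4) 2-3(w=7) 2-5(w=8) 4-5(w=6) 5-6(w=4)

step 1: add edge 1-6 (w=4); MST = {1-6(w=4)}
step 2: add edge 5-6 (w=4); MST = {1-6(w=4) 5-6(w=4)}
step 3: add edge 0-5 (w=2); MST = {0-5(w=2) 1-6(w=4) 5-6(w=4)}
step 4: add edge 4-5 (w=6); MST = {0-5(w=2) 1-6(w=4) 4-5(w=6) 5-6(w=4)}
step 5: add edge 2-5 (w=8); MST = {0-5(w=2) 1-6(w=4) 2-5(w=8) 4-5(w=6) 5-6(w=4)}
step 6: add edge 2-3 (w=7); MST = {0-5(w=2) 1-6(w=4) 2-3(w=7) 2-5(w=8) 4-5(w=6) 5-6(w=4)}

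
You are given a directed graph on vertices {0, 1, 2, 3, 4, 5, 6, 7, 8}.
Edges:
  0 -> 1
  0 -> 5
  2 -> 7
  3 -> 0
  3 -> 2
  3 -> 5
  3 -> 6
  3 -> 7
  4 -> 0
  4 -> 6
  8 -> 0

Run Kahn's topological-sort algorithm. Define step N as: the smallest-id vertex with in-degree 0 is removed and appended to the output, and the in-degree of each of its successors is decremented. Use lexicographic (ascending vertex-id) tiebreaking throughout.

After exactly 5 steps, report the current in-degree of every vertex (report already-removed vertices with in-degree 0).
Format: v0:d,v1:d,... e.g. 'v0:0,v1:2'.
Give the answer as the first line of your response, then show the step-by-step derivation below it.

v0:1,v1:1,v2:0,v3:0,v4:0,v5:1,v6:0,v7:0,v8:0

step 1: output 3; order=[3]; indeg=(2,1,0,0,0,1,1,1,0)
step 2: output 2; order=[3,2]; indeg=(2,1,0,0,0,1,1,0,0)
step 3: output 4; order=[3,2,4]; indeg=(1,1,0,0,0,1,0,0,0)
step 4: output 6; order=[3,2,4,6]; indeg=(1,1,0,0,0,1,0,0,0)
step 5: output 7; order=[3,2,4,6,7]; indeg=(1,1,0,0,0,1,0,0,0)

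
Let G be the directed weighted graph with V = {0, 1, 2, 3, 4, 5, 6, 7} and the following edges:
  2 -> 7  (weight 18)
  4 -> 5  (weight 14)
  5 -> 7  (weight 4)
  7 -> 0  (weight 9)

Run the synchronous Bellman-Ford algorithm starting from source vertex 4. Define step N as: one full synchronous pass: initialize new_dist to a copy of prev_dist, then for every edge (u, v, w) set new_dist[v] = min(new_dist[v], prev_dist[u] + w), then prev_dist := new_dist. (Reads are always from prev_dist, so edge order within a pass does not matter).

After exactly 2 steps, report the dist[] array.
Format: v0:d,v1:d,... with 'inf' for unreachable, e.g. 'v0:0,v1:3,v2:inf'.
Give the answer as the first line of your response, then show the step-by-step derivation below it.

v0:inf,v1:inf,v2:inf,v3:inf,v4:0,v5:14,v6:inf,v7:18

step 1: dist = v0:inf,v1:inf,v2:inf,v3:inf,v4:0,v5:14,v6:inf,v7:inf
step 2: dist = v0:inf,v1:inf,v2:inf,v3:inf,v4:0,v5:14,v6:inf,v7:18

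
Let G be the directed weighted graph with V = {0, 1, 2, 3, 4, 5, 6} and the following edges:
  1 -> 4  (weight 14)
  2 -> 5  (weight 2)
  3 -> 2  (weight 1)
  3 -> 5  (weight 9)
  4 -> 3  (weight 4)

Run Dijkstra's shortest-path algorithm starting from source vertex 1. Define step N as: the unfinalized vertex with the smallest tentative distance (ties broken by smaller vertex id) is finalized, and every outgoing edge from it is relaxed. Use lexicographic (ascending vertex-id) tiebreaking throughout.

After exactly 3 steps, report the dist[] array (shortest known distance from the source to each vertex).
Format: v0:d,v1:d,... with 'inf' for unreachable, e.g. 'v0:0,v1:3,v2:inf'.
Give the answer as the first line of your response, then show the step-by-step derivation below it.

v0:inf,v1:0,v2:19,v3:18,v4:14,v5:27,v6:inf

step 1: dist = v0:inf,v1:0,v2:inf,v3:inf,v4:14,v5:inf,v6:inf
step 2: dist = v0:inf,v1:0,v2:inf,v3:18,v4:14,v5:inf,v6:inf
step 3: dist = v0:inf,v1:0,v2:19,v3:18,v4:14,v5:27,v6:inf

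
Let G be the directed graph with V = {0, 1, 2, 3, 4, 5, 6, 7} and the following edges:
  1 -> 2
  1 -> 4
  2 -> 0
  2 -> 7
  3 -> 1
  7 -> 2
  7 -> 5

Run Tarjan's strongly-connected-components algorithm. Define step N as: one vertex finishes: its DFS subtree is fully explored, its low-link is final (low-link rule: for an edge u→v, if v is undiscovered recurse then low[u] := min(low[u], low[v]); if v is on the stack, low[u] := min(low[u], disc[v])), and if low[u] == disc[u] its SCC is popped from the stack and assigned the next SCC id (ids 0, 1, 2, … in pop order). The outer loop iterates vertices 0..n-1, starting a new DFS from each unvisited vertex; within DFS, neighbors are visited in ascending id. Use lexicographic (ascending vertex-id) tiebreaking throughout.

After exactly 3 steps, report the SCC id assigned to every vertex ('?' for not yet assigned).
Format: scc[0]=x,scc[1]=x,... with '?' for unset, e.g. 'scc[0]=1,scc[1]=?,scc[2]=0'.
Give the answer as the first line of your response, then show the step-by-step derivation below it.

scc[0]=0,scc[1]=?,scc[2]=?,scc[3]=?,scc[4]=?,scc[5]=1,scc[6]=?,scc[7]=?

step 1: low=(low[0]=0,low[1]=?,low[2]=?,low[3]=?,low[4]=?,low[5]=?,low[6]=?,low[7]=?); scc=(scc[0]=0,scc[1]=?,scc[2]=?,scc[3]=?,scc[4]=?,scc[5]=?,scc[6]=?,scc[7]=?)
step 2: low=(low[0]=0,low[1]=1,low[2]=2,low[3]=?,low[4]=?,low[5]=4,low[6]=?,low[7]=2); scc=(scc[0]=0,scc[1]=?,scc[2]=?,scc[3]=?,scc[4]=?,scc[5]=1,scc[6]=?,scc[7]=?)
step 3: low=(low[0]=0,low[1]=1,low[2]=2,low[3]=?,low[4]=?,low[5]=4,low[6]=?,low[7]=2); scc=(scc[0]=0,scc[1]=?,scc[2]=?,scc[3]=?,scc[4]=?,scc[5]=1,scc[6]=?,scc[7]=?)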